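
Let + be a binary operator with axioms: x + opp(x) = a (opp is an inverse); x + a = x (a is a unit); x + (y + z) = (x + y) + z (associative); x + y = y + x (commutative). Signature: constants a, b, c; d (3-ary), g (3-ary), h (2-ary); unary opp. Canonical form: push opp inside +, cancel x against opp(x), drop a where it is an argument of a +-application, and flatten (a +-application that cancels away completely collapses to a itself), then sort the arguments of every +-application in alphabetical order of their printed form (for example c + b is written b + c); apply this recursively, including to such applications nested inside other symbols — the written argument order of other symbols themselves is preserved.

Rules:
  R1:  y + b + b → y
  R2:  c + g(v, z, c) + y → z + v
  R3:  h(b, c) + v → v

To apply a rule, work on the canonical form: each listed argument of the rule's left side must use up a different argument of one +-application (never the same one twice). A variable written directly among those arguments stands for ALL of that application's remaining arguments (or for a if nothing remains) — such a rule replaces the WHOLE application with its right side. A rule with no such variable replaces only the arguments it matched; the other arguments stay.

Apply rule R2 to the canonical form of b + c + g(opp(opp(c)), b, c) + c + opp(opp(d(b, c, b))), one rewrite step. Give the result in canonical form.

Answer: b + c

Derivation:
Canonical form:  b + c + c + d(b, c, b) + g(c, b, c)
Match R2:  consume c, g(c, b, c);  v := c, y := b + c + d(b, c, b), z := b
Every leftover argument binds to the variable; the entire application is replaced.
New term:  b + c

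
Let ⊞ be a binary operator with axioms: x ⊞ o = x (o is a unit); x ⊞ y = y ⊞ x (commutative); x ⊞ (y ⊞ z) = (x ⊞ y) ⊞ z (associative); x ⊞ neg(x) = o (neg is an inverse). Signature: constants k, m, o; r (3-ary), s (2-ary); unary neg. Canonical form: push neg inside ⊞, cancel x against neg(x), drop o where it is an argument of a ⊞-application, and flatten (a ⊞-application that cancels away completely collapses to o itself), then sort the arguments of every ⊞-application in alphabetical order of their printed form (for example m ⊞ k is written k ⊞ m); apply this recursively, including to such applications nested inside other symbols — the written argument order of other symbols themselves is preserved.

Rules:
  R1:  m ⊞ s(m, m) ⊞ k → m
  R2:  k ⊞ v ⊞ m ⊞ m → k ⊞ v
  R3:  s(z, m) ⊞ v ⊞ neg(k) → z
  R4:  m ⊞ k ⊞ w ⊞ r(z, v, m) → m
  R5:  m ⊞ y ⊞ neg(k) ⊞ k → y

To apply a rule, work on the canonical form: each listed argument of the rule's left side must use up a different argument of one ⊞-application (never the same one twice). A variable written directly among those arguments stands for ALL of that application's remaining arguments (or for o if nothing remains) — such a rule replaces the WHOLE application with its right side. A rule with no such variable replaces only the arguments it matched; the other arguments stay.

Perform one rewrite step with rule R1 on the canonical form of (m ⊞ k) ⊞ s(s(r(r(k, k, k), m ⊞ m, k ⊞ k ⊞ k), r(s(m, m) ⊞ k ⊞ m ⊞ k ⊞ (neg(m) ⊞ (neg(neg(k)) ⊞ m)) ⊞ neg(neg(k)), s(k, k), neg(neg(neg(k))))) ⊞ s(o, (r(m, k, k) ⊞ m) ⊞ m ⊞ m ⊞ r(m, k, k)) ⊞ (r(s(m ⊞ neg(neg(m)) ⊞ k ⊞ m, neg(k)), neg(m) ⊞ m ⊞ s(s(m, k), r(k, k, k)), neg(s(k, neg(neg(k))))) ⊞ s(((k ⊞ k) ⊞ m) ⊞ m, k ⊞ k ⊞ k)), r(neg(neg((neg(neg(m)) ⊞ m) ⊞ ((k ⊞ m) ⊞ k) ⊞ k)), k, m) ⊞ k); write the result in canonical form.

Answer: k ⊞ m ⊞ s(r(s(k ⊞ m ⊞ m ⊞ m, neg(k)), s(s(m, k), r(k, k, k)), neg(s(k, k))) ⊞ s(k ⊞ k ⊞ m ⊞ m, k ⊞ k ⊞ k) ⊞ s(o, m ⊞ m ⊞ m ⊞ r(m, k, k) ⊞ r(m, k, k)) ⊞ s(r(r(k, k, k), m ⊞ m, k ⊞ k ⊞ k), r(k ⊞ k ⊞ k ⊞ m, s(k, k), neg(k))), k ⊞ r(k ⊞ k ⊞ k ⊞ m ⊞ m ⊞ m, k, m))

Derivation:
Canonical form:  k ⊞ m ⊞ s(r(s(k ⊞ m ⊞ m ⊞ m, neg(k)), s(s(m, k), r(k, k, k)), neg(s(k, k))) ⊞ s(k ⊞ k ⊞ m ⊞ m, k ⊞ k ⊞ k) ⊞ s(o, m ⊞ m ⊞ m ⊞ r(m, k, k) ⊞ r(m, k, k)) ⊞ s(r(r(k, k, k), m ⊞ m, k ⊞ k ⊞ k), r(k ⊞ k ⊞ k ⊞ k ⊞ m ⊞ s(m, m), s(k, k), neg(k))), k ⊞ r(k ⊞ k ⊞ k ⊞ m ⊞ m ⊞ m, k, m))
Apply R1:  consuming k, m, s(m, m)
Result:  k ⊞ m ⊞ s(r(s(k ⊞ m ⊞ m ⊞ m, neg(k)), s(s(m, k), r(k, k, k)), neg(s(k, k))) ⊞ s(k ⊞ k ⊞ m ⊞ m, k ⊞ k ⊞ k) ⊞ s(o, m ⊞ m ⊞ m ⊞ r(m, k, k) ⊞ r(m, k, k)) ⊞ s(r(r(k, k, k), m ⊞ m, k ⊞ k ⊞ k), r(k ⊞ k ⊞ k ⊞ m, s(k, k), neg(k))), k ⊞ r(k ⊞ k ⊞ k ⊞ m ⊞ m ⊞ m, k, m))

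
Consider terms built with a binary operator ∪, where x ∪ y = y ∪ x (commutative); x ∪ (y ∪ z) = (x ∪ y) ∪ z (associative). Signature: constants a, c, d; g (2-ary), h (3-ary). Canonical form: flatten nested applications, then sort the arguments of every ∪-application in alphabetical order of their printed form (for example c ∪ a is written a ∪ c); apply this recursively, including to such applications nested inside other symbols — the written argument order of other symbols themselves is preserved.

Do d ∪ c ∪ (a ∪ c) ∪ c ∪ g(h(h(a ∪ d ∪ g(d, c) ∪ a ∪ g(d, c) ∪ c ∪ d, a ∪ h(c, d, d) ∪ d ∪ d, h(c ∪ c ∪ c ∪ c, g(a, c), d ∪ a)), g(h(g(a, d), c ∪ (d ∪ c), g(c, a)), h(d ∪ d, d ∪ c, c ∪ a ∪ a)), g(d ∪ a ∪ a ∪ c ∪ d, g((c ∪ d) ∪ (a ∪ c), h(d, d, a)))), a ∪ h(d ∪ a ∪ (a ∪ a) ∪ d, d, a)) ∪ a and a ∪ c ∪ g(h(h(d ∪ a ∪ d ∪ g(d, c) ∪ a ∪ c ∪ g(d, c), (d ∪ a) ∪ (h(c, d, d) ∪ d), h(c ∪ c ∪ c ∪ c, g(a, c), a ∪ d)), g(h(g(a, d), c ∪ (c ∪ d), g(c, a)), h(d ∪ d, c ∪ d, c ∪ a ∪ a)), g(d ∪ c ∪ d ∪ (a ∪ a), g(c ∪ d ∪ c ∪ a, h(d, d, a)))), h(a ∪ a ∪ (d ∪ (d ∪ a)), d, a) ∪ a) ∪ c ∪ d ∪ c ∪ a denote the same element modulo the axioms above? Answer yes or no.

Left:  d ∪ c ∪ (a ∪ c) ∪ c ∪ g(h(h(a ∪ d ∪ g(d, c) ∪ a ∪ g(d, c) ∪ c ∪ d, a ∪ h(c, d, d) ∪ d ∪ d, h(c ∪ c ∪ c ∪ c, g(a, c), d ∪ a)), g(h(g(a, d), c ∪ (d ∪ c), g(c, a)), h(d ∪ d, d ∪ c, c ∪ a ∪ a)), g(d ∪ a ∪ a ∪ c ∪ d, g((c ∪ d) ∪ (a ∪ c), h(d, d, a)))), a ∪ h(d ∪ a ∪ (a ∪ a) ∪ d, d, a)) ∪ a
  Merge nested applications:  d ∪ c ∪ a ∪ c ∪ c ∪ g(h(h(a ∪ d ∪ g(d, c) ∪ a ∪ g(d, c) ∪ c ∪ d, a ∪ h(c, d, d) ∪ d ∪ d, h(c ∪ c ∪ c ∪ c, g(a, c), d ∪ a)), g(h(g(a, d), c ∪ (d ∪ c), g(c, a)), h(d ∪ d, d ∪ c, c ∪ a ∪ a)), g(d ∪ a ∪ a ∪ c ∪ d, g((c ∪ d) ∪ (a ∪ c), h(d, d, a)))), a ∪ h(d ∪ a ∪ (a ∪ a) ∪ d, d, a)) ∪ a
  Inside:  g(h(h(a ∪ d ∪ g(d, c) ∪ a ∪ g(d, c) ∪ c ∪ d, a ∪ h(c, d, d) ∪ d ∪ d, h(c ∪ c ∪ c ∪ c, g(a, c), d ∪ a)), g(h(g(a, d), c ∪ (d ∪ c), g(c, a)), h(d ∪ d, d ∪ c, c ∪ a ∪ a)), g(d ∪ a ∪ a ∪ c ∪ d, g((c ∪ d) ∪ (a ∪ c), h(d, d, a)))), a ∪ h(d ∪ a ∪ (a ∪ a) ∪ d, d, a))  →  g(h(h(a ∪ a ∪ c ∪ d ∪ d ∪ g(d, c) ∪ g(d, c), a ∪ d ∪ d ∪ h(c, d, d), h(c ∪ c ∪ c ∪ c, g(a, c), a ∪ d)), g(h(g(a, d), c ∪ c ∪ d, g(c, a)), h(d ∪ d, c ∪ d, a ∪ a ∪ c)), g(a ∪ a ∪ c ∪ d ∪ d, g(a ∪ c ∪ c ∪ d, h(d, d, a)))), a ∪ h(a ∪ a ∪ a ∪ d ∪ d, d, a))
  Sort:  a ∪ a ∪ c ∪ c ∪ c ∪ d ∪ g(h(h(a ∪ a ∪ c ∪ d ∪ d ∪ g(d, c) ∪ g(d, c), a ∪ d ∪ d ∪ h(c, d, d), h(c ∪ c ∪ c ∪ c, g(a, c), a ∪ d)), g(h(g(a, d), c ∪ c ∪ d, g(c, a)), h(d ∪ d, c ∪ d, a ∪ a ∪ c)), g(a ∪ a ∪ c ∪ d ∪ d, g(a ∪ c ∪ c ∪ d, h(d, d, a)))), a ∪ h(a ∪ a ∪ a ∪ d ∪ d, d, a))
Right:  a ∪ c ∪ g(h(h(d ∪ a ∪ d ∪ g(d, c) ∪ a ∪ c ∪ g(d, c), (d ∪ a) ∪ (h(c, d, d) ∪ d), h(c ∪ c ∪ c ∪ c, g(a, c), a ∪ d)), g(h(g(a, d), c ∪ (c ∪ d), g(c, a)), h(d ∪ d, c ∪ d, c ∪ a ∪ a)), g(d ∪ c ∪ d ∪ (a ∪ a), g(c ∪ d ∪ c ∪ a, h(d, d, a)))), h(a ∪ a ∪ (d ∪ (d ∪ a)), d, a) ∪ a) ∪ c ∪ d ∪ c ∪ a
  Canonicalize subterm:  g(h(h(d ∪ a ∪ d ∪ g(d, c) ∪ a ∪ c ∪ g(d, c), (d ∪ a) ∪ (h(c, d, d) ∪ d), h(c ∪ c ∪ c ∪ c, g(a, c), a ∪ d)), g(h(g(a, d), c ∪ (c ∪ d), g(c, a)), h(d ∪ d, c ∪ d, c ∪ a ∪ a)), g(d ∪ c ∪ d ∪ (a ∪ a), g(c ∪ d ∪ c ∪ a, h(d, d, a)))), h(a ∪ a ∪ (d ∪ (d ∪ a)), d, a) ∪ a)  →  g(h(h(a ∪ a ∪ c ∪ d ∪ d ∪ g(d, c) ∪ g(d, c), a ∪ d ∪ d ∪ h(c, d, d), h(c ∪ c ∪ c ∪ c, g(a, c), a ∪ d)), g(h(g(a, d), c ∪ c ∪ d, g(c, a)), h(d ∪ d, c ∪ d, a ∪ a ∪ c)), g(a ∪ a ∪ c ∪ d ∪ d, g(a ∪ c ∪ c ∪ d, h(d, d, a)))), a ∪ h(a ∪ a ∪ a ∪ d ∪ d, d, a))
  Order the arguments:  a ∪ a ∪ c ∪ c ∪ c ∪ d ∪ g(h(h(a ∪ a ∪ c ∪ d ∪ d ∪ g(d, c) ∪ g(d, c), a ∪ d ∪ d ∪ h(c, d, d), h(c ∪ c ∪ c ∪ c, g(a, c), a ∪ d)), g(h(g(a, d), c ∪ c ∪ d, g(c, a)), h(d ∪ d, c ∪ d, a ∪ a ∪ c)), g(a ∪ a ∪ c ∪ d ∪ d, g(a ∪ c ∪ c ∪ d, h(d, d, a)))), a ∪ h(a ∪ a ∪ a ∪ d ∪ d, d, a))

Answer: yes — both canonical forms are a ∪ a ∪ c ∪ c ∪ c ∪ d ∪ g(h(h(a ∪ a ∪ c ∪ d ∪ d ∪ g(d, c) ∪ g(d, c), a ∪ d ∪ d ∪ h(c, d, d), h(c ∪ c ∪ c ∪ c, g(a, c), a ∪ d)), g(h(g(a, d), c ∪ c ∪ d, g(c, a)), h(d ∪ d, c ∪ d, a ∪ a ∪ c)), g(a ∪ a ∪ c ∪ d ∪ d, g(a ∪ c ∪ c ∪ d, h(d, d, a)))), a ∪ h(a ∪ a ∪ a ∪ d ∪ d, d, a))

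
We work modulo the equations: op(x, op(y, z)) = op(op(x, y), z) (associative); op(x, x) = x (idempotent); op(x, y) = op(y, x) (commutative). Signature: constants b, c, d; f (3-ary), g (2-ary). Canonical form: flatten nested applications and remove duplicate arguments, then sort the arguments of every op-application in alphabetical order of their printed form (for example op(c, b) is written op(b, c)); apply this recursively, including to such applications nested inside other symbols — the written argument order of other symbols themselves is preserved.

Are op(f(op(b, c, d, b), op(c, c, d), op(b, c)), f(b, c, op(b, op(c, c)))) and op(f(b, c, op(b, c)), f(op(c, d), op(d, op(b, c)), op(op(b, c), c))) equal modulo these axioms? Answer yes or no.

Left:  op(f(op(b, c, d, b), op(c, c, d), op(b, c)), f(b, c, op(b, op(c, c))))
  Canonicalize subterm:  f(op(b, c, d, b), op(c, c, d), op(b, c))  →  f(op(b, c, d), op(c, d), op(b, c))
  Simplify inside:  f(b, c, op(b, op(c, c)))  →  f(b, c, op(b, c))
  Order the arguments:  op(f(b, c, op(b, c)), f(op(b, c, d), op(c, d), op(b, c)))
Right:  op(f(b, c, op(b, c)), f(op(c, d), op(d, op(b, c)), op(op(b, c), c)))
  Canonicalize subterm:  f(op(c, d), op(d, op(b, c)), op(op(b, c), c))  →  f(op(c, d), op(b, c, d), op(b, c))
  Order the arguments:  op(f(b, c, op(b, c)), f(op(c, d), op(b, c, d), op(b, c)))

Answer: no — op(f(b, c, op(b, c)), f(op(b, c, d), op(c, d), op(b, c))) vs op(f(b, c, op(b, c)), f(op(c, d), op(b, c, d), op(b, c)))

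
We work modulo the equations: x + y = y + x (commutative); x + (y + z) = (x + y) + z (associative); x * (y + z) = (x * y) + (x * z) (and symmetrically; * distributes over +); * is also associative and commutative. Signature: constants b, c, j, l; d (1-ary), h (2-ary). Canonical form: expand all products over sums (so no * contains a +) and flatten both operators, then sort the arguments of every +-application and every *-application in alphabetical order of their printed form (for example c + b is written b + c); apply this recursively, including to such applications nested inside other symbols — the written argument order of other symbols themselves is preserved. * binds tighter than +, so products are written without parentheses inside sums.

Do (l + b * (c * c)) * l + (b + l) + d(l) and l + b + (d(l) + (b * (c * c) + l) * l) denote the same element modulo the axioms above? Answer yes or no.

Left:  (l + b * (c * c)) * l + (b + l) + d(l)
  Expand products over sums:  l * l + b * c * c * l + b + l + d(l)
  Order the arguments:  b + b * c * c * l + d(l) + l + l * l
Right:  l + b + (d(l) + (b * (c * c) + l) * l)
  Distribute:  l + b + d(l) + b * c * c * l + l * l
  Order the arguments:  b + b * c * c * l + d(l) + l + l * l

Answer: yes — both canonical forms are b + b * c * c * l + d(l) + l + l * l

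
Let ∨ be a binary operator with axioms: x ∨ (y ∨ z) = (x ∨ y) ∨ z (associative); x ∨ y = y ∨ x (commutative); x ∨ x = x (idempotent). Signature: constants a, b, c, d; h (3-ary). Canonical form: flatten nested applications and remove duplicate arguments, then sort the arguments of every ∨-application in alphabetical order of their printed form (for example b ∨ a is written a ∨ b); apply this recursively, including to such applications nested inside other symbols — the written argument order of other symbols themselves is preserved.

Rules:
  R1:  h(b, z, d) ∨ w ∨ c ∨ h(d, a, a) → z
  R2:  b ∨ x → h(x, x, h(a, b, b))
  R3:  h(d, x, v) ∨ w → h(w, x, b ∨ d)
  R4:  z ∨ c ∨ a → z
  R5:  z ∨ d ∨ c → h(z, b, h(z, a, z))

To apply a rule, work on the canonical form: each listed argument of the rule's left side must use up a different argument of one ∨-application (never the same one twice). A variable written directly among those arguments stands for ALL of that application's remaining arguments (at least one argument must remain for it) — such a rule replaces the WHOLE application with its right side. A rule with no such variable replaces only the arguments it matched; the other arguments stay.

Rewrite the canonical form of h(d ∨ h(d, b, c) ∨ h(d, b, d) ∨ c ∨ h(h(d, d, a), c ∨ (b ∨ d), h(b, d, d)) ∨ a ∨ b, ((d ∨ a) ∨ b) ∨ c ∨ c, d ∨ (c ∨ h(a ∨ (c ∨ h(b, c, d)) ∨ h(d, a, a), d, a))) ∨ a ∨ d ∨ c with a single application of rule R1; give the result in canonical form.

Canonical form:  a ∨ c ∨ d ∨ h(a ∨ b ∨ c ∨ d ∨ h(d, b, c) ∨ h(d, b, d) ∨ h(h(d, d, a), b ∨ c ∨ d, h(b, d, d)), a ∨ b ∨ c ∨ d, c ∨ d ∨ h(a ∨ c ∨ h(b, c, d) ∨ h(d, a, a), d, a))
Apply R1:  consuming c, h(b, c, d), h(d, a, a);  w := a, z := c
The variable takes the whole remainder — replace the entire application.
New term:  a ∨ c ∨ d ∨ h(a ∨ b ∨ c ∨ d ∨ h(d, b, c) ∨ h(d, b, d) ∨ h(h(d, d, a), b ∨ c ∨ d, h(b, d, d)), a ∨ b ∨ c ∨ d, c ∨ d ∨ h(c, d, a))

Answer: a ∨ c ∨ d ∨ h(a ∨ b ∨ c ∨ d ∨ h(d, b, c) ∨ h(d, b, d) ∨ h(h(d, d, a), b ∨ c ∨ d, h(b, d, d)), a ∨ b ∨ c ∨ d, c ∨ d ∨ h(c, d, a))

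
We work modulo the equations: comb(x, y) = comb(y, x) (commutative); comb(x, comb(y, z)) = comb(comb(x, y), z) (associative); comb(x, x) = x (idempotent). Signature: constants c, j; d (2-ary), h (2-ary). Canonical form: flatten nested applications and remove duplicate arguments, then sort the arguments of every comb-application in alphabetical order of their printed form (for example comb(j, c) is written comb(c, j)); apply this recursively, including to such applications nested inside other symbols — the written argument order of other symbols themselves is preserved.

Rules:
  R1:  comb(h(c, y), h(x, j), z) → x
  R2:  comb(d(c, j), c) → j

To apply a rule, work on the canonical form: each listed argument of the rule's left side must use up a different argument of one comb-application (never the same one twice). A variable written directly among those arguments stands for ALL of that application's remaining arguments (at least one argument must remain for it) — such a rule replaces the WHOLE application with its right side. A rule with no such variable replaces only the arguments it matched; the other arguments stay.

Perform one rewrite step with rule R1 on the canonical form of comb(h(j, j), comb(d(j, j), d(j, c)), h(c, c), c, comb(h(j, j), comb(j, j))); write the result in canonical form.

Canonical form:  comb(c, d(j, c), d(j, j), h(c, c), h(j, j), j)
R1 matches:  uses h(c, c), h(j, j);  x := j, y := c, z := comb(c, d(j, c), d(j, j), j)
Every leftover argument binds to the variable; the entire application is replaced.
New term:  j

Answer: j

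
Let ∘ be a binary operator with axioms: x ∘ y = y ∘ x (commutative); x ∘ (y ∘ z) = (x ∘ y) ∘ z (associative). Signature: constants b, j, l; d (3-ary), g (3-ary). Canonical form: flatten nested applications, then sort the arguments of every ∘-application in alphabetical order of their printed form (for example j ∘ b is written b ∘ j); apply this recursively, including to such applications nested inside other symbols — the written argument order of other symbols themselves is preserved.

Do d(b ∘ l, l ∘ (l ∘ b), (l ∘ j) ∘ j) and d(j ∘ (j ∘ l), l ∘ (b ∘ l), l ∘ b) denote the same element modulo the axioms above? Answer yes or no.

Answer: no — d(b ∘ l, b ∘ l ∘ l, j ∘ j ∘ l) vs d(j ∘ j ∘ l, b ∘ l ∘ l, b ∘ l)

Derivation:
Left:  d(b ∘ l, l ∘ (l ∘ b), (l ∘ j) ∘ j)
  Focus inside:  (l ∘ j) ∘ j
  Flatten:  l ∘ j ∘ j
  Sort arguments:  j ∘ j ∘ l
  Put back:  d(b ∘ l, b ∘ l ∘ l, j ∘ j ∘ l)
Right:  d(j ∘ (j ∘ l), l ∘ (b ∘ l), l ∘ b)
  Focus inside:  l ∘ (b ∘ l)
  Flatten:  l ∘ b ∘ l
  Sort arguments:  b ∘ l ∘ l
  Reassemble:  d(j ∘ j ∘ l, b ∘ l ∘ l, b ∘ l)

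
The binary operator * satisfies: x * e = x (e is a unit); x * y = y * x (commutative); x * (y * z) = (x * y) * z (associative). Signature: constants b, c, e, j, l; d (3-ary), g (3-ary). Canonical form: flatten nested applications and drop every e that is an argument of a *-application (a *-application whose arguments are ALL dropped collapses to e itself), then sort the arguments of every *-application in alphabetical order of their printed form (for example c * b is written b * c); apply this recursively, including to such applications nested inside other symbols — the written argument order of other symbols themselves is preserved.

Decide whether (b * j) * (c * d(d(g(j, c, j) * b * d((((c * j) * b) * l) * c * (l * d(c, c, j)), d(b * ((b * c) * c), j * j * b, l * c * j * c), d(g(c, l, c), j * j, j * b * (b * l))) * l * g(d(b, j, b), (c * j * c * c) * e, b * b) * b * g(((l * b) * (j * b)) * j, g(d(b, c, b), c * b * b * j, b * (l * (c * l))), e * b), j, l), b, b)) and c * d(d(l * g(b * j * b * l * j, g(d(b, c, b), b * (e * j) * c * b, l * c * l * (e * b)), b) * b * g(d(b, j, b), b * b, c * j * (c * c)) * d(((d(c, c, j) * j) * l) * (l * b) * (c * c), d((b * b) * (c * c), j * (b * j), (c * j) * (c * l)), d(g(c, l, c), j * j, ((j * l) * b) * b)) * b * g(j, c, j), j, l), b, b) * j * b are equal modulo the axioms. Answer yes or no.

Answer: no — b * c * d(d(b * b * d(b * c * c * d(c, c, j) * j * l * l, d(b * b * c * c, b * j * j, c * c * j * l), d(g(c, l, c), j * j, b * b * j * l)) * g(b * b * j * j * l, g(d(b, c, b), b * b * c * j, b * c * l * l), b) * g(d(b, j, b), c * c * c * j, b * b) * g(j, c, j) * l, j, l), b, b) * j vs b * c * d(d(b * b * d(b * c * c * d(c, c, j) * j * l * l, d(b * b * c * c, b * j * j, c * c * j * l), d(g(c, l, c), j * j, b * b * j * l)) * g(b * b * j * j * l, g(d(b, c, b), b * b * c * j, b * c * l * l), b) * g(d(b, j, b), b * b, c * c * c * j) * g(j, c, j) * l, j, l), b, b) * j

Derivation:
Left:  (b * j) * (c * d(d(g(j, c, j) * b * d((((c * j) * b) * l) * c * (l * d(c, c, j)), d(b * ((b * c) * c), j * j * b, l * c * j * c), d(g(c, l, c), j * j, j * b * (b * l))) * l * g(d(b, j, b), (c * j * c * c) * e, b * b) * b * g(((l * b) * (j * b)) * j, g(d(b, c, b), c * b * b * j, b * (l * (c * l))), e * b), j, l), b, b))
  Un-nest:  b * j * c * d(d(g(j, c, j) * b * d((((c * j) * b) * l) * c * (l * d(c, c, j)), d(b * ((b * c) * c), j * j * b, l * c * j * c), d(g(c, l, c), j * j, j * b * (b * l))) * l * g(d(b, j, b), (c * j * c * c) * e, b * b) * b * g(((l * b) * (j * b)) * j, g(d(b, c, b), c * b * b * j, b * (l * (c * l))), e * b), j, l), b, b)
  Simplify inside:  d(d(g(j, c, j) * b * d((((c * j) * b) * l) * c * (l * d(c, c, j)), d(b * ((b * c) * c), j * j * b, l * c * j * c), d(g(c, l, c), j * j, j * b * (b * l))) * l * g(d(b, j, b), (c * j * c * c) * e, b * b) * b * g(((l * b) * (j * b)) * j, g(d(b, c, b), c * b * b * j, b * (l * (c * l))), e * b), j, l), b, b)  →  d(d(b * b * d(b * c * c * d(c, c, j) * j * l * l, d(b * b * c * c, b * j * j, c * c * j * l), d(g(c, l, c), j * j, b * b * j * l)) * g(b * b * j * j * l, g(d(b, c, b), b * b * c * j, b * c * l * l), b) * g(d(b, j, b), c * c * c * j, b * b) * g(j, c, j) * l, j, l), b, b)
  Sort arguments:  b * c * d(d(b * b * d(b * c * c * d(c, c, j) * j * l * l, d(b * b * c * c, b * j * j, c * c * j * l), d(g(c, l, c), j * j, b * b * j * l)) * g(b * b * j * j * l, g(d(b, c, b), b * b * c * j, b * c * l * l), b) * g(d(b, j, b), c * c * c * j, b * b) * g(j, c, j) * l, j, l), b, b) * j
Right:  c * d(d(l * g(b * j * b * l * j, g(d(b, c, b), b * (e * j) * c * b, l * c * l * (e * b)), b) * b * g(d(b, j, b), b * b, c * j * (c * c)) * d(((d(c, c, j) * j) * l) * (l * b) * (c * c), d((b * b) * (c * c), j * (b * j), (c * j) * (c * l)), d(g(c, l, c), j * j, ((j * l) * b) * b)) * b * g(j, c, j), j, l), b, b) * j * b
  Canonicalize subterm:  d(d(l * g(b * j * b * l * j, g(d(b, c, b), b * (e * j) * c * b, l * c * l * (e * b)), b) * b * g(d(b, j, b), b * b, c * j * (c * c)) * d(((d(c, c, j) * j) * l) * (l * b) * (c * c), d((b * b) * (c * c), j * (b * j), (c * j) * (c * l)), d(g(c, l, c), j * j, ((j * l) * b) * b)) * b * g(j, c, j), j, l), b, b)  →  d(d(b * b * d(b * c * c * d(c, c, j) * j * l * l, d(b * b * c * c, b * j * j, c * c * j * l), d(g(c, l, c), j * j, b * b * j * l)) * g(b * b * j * j * l, g(d(b, c, b), b * b * c * j, b * c * l * l), b) * g(d(b, j, b), b * b, c * c * c * j) * g(j, c, j) * l, j, l), b, b)
  Order the arguments:  b * c * d(d(b * b * d(b * c * c * d(c, c, j) * j * l * l, d(b * b * c * c, b * j * j, c * c * j * l), d(g(c, l, c), j * j, b * b * j * l)) * g(b * b * j * j * l, g(d(b, c, b), b * b * c * j, b * c * l * l), b) * g(d(b, j, b), b * b, c * c * c * j) * g(j, c, j) * l, j, l), b, b) * j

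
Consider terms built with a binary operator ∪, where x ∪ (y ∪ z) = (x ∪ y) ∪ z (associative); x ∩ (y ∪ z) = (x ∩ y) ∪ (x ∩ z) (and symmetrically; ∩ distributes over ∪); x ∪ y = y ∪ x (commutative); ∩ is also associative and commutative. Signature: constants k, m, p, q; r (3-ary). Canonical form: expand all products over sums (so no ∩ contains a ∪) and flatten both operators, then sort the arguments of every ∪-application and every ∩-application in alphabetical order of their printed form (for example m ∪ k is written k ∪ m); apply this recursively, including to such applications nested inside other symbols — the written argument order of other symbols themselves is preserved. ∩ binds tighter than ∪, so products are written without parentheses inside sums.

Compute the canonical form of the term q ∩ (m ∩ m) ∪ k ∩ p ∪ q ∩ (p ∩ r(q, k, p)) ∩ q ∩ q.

Answer: k ∩ p ∪ m ∩ m ∩ q ∪ p ∩ q ∩ q ∩ q ∩ r(q, k, p)

Derivation:
Merge nested applications:  m ∩ m ∩ q ∪ k ∩ p ∪ p ∩ q ∩ q ∩ q ∩ r(q, k, p)
Sort:  k ∩ p ∪ m ∩ m ∩ q ∪ p ∩ q ∩ q ∩ q ∩ r(q, k, p)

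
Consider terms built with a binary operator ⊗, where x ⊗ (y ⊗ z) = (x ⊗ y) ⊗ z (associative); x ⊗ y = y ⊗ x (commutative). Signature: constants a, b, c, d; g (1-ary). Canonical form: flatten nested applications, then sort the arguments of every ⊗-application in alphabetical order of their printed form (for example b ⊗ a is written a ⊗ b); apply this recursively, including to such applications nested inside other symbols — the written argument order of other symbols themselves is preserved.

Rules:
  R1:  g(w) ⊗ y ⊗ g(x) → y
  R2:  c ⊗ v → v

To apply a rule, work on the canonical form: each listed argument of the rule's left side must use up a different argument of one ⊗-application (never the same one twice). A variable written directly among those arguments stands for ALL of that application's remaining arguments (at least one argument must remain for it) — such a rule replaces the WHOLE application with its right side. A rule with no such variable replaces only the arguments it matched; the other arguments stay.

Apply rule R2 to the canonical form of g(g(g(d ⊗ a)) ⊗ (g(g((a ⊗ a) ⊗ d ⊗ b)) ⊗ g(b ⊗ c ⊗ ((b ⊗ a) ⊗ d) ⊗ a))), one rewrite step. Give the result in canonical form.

Canonical form:  g(g(a ⊗ a ⊗ b ⊗ b ⊗ c ⊗ d) ⊗ g(g(a ⊗ a ⊗ b ⊗ d)) ⊗ g(g(a ⊗ d)))
Match R2:  consume c;  v := a ⊗ a ⊗ b ⊗ b ⊗ d
Every leftover argument binds to the variable; the entire application is replaced.
Result:  g(g(a ⊗ a ⊗ b ⊗ b ⊗ d) ⊗ g(g(a ⊗ a ⊗ b ⊗ d)) ⊗ g(g(a ⊗ d)))

Answer: g(g(a ⊗ a ⊗ b ⊗ b ⊗ d) ⊗ g(g(a ⊗ a ⊗ b ⊗ d)) ⊗ g(g(a ⊗ d)))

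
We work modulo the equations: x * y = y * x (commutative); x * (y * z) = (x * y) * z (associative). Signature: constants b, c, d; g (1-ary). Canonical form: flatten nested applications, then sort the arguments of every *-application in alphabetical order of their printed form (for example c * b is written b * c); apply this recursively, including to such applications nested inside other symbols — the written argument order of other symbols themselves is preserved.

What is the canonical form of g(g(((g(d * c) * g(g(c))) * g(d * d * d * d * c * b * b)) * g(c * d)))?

Answer: g(g(g(b * b * c * d * d * d * d) * g(c * d) * g(c * d) * g(g(c))))

Derivation:
Descend into:  ((g(d * c) * g(g(c))) * g(d * d * d * d * c * b * b)) * g(c * d)
Flatten:  g(d * c) * g(g(c)) * g(d * d * d * d * c * b * b) * g(c * d)
Simplify inside:  g(d * c)  →  g(c * d)
Inside:  g(d * d * d * d * c * b * b)  →  g(b * b * c * d * d * d * d)
Sort arguments:  g(b * b * c * d * d * d * d) * g(c * d) * g(c * d) * g(g(c))
Reassemble:  g(g(g(b * b * c * d * d * d * d) * g(c * d) * g(c * d) * g(g(c))))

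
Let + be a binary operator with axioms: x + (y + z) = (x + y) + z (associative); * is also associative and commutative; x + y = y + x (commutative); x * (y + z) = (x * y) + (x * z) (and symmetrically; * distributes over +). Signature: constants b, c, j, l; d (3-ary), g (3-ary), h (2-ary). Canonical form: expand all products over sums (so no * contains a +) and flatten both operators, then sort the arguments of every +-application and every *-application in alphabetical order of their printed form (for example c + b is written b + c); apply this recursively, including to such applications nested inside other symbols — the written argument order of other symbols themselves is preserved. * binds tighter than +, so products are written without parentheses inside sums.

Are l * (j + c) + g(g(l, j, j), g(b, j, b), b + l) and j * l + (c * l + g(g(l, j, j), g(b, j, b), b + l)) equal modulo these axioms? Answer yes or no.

Answer: yes — both canonical forms are c * l + g(g(l, j, j), g(b, j, b), b + l) + j * l

Derivation:
Left:  l * (j + c) + g(g(l, j, j), g(b, j, b), b + l)
  Distribute:  j * l + c * l + g(g(l, j, j), g(b, j, b), b + l)
  Sort:  c * l + g(g(l, j, j), g(b, j, b), b + l) + j * l
Right:  j * l + (c * l + g(g(l, j, j), g(b, j, b), b + l))
  Un-nest:  j * l + c * l + g(g(l, j, j), g(b, j, b), b + l)
  Order the arguments:  c * l + g(g(l, j, j), g(b, j, b), b + l) + j * l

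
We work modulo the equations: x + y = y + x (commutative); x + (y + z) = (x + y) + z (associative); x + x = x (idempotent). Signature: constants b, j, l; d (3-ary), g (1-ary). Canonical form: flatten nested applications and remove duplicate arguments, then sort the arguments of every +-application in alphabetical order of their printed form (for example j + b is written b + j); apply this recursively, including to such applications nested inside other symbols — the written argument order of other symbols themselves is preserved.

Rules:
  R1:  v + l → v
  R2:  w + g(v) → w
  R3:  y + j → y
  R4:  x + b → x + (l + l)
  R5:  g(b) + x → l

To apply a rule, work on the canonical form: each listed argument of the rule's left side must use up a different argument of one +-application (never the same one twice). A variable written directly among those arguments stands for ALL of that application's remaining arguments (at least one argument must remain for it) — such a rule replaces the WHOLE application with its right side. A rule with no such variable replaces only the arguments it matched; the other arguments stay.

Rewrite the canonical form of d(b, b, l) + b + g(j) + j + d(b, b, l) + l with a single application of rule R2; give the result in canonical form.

Answer: b + d(b, b, l) + j + l

Derivation:
Canonical form:  b + d(b, b, l) + g(j) + j + l
Apply R2:  consuming g(j);  v := j, w := b + d(b, b, l) + j + l
The variable takes the whole remainder — replace the entire application.
New term:  b + d(b, b, l) + j + l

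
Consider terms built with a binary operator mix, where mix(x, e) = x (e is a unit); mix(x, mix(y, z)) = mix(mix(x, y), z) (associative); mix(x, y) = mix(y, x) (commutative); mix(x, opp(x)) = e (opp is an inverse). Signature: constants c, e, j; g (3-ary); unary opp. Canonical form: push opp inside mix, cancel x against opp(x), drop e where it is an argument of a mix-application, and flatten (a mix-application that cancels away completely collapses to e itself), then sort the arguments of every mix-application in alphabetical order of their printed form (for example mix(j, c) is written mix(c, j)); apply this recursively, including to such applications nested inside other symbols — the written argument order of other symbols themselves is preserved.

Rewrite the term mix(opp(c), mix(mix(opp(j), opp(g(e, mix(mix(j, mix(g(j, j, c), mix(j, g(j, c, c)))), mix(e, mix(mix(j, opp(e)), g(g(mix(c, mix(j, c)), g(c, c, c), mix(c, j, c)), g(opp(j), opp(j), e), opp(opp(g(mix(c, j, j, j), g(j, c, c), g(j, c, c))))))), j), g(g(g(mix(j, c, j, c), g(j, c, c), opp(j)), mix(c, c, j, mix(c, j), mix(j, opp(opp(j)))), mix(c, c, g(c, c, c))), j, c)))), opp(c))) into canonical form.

Answer: mix(opp(c), opp(c), opp(g(e, mix(g(g(mix(c, c, j), g(c, c, c), mix(c, c, j)), g(opp(j), opp(j), e), g(mix(c, j, j, j), g(j, c, c), g(j, c, c))), g(j, c, c), g(j, j, c), j, j, j, j), g(g(g(mix(c, c, j, j), g(j, c, c), opp(j)), mix(c, c, c, j, j, j, j), mix(c, c, g(c, c, c))), j, c))), opp(j))

Derivation:
Push opp inside:  distribute opp over mix and collapse double opp
Combine occurrences:  mix(opp(c), opp(c), opp(j), opp(g(e, mix(g(g(mix(c, c, j), g(c, c, c), mix(c, c, j)), g(opp(j), opp(j), e), g(mix(c, j, j, j), g(j, c, c), g(j, c, c))), g(j, c, c), g(j, j, c), j, j, j, j), g(g(g(mix(c, c, j, j), g(j, c, c), opp(j)), mix(c, c, c, j, j, j, j), mix(c, c, g(c, c, c))), j, c))))
Sort arguments:  mix(opp(c), opp(c), opp(g(e, mix(g(g(mix(c, c, j), g(c, c, c), mix(c, c, j)), g(opp(j), opp(j), e), g(mix(c, j, j, j), g(j, c, c), g(j, c, c))), g(j, c, c), g(j, j, c), j, j, j, j), g(g(g(mix(c, c, j, j), g(j, c, c), opp(j)), mix(c, c, c, j, j, j, j), mix(c, c, g(c, c, c))), j, c))), opp(j))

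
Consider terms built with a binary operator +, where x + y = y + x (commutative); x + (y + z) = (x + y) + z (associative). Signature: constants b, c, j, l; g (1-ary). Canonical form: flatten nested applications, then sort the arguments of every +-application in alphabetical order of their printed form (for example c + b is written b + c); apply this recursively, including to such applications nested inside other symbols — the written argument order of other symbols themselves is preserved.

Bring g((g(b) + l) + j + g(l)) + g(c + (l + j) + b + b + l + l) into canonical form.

Answer: g(b + b + c + j + l + l + l) + g(g(b) + g(l) + j + l)

Derivation:
Inside:  g((g(b) + l) + j + g(l))  →  g(g(b) + g(l) + j + l)
Inside:  g(c + (l + j) + b + b + l + l)  →  g(b + b + c + j + l + l + l)
Order the arguments:  g(b + b + c + j + l + l + l) + g(g(b) + g(l) + j + l)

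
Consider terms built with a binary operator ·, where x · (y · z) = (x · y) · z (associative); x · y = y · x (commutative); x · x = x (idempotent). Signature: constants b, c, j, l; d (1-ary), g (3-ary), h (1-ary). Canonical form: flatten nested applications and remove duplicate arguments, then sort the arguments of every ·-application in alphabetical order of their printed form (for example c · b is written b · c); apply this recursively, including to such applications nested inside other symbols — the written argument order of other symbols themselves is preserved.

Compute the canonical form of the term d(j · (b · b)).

Work inside:  j · (b · b)
Un-nest:  j · b · b
Deduplicate:  drop duplicate b
Order the arguments:  b · j
Rebuild:  d(b · j)

Answer: d(b · j)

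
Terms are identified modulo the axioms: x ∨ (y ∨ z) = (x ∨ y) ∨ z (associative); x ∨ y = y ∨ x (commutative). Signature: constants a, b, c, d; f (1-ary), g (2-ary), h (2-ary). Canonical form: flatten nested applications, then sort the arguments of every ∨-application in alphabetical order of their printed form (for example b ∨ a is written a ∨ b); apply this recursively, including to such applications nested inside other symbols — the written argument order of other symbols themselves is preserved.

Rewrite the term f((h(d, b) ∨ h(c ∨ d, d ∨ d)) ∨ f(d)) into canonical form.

Answer: f(f(d) ∨ h(c ∨ d, d ∨ d) ∨ h(d, b))

Derivation:
Descend into:  (h(d, b) ∨ h(c ∨ d, d ∨ d)) ∨ f(d)
Merge nested applications:  h(d, b) ∨ h(c ∨ d, d ∨ d) ∨ f(d)
Sort:  f(d) ∨ h(c ∨ d, d ∨ d) ∨ h(d, b)
Reassemble:  f(f(d) ∨ h(c ∨ d, d ∨ d) ∨ h(d, b))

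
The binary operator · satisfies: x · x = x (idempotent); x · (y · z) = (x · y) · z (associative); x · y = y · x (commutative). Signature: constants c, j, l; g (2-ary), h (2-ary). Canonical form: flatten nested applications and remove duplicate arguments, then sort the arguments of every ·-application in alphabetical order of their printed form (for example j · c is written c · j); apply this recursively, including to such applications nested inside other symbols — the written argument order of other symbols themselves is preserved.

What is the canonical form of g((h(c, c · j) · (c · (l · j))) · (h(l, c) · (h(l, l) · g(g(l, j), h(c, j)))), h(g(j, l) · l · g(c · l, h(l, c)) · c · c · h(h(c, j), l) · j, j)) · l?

Answer: g(c · g(g(l, j), h(c, j)) · h(c, c · j) · h(l, c) · h(l, l) · j · l, h(c · g(c · l, h(l, c)) · g(j, l) · h(h(c, j), l) · j · l, j)) · l

Derivation:
Inside:  g((h(c, c · j) · (c · (l · j))) · (h(l, c) · (h(l, l) · g(g(l, j), h(c, j)))), h(g(j, l) · l · g(c · l, h(l, c)) · c · c · h(h(c, j), l) · j, j))  →  g(c · g(g(l, j), h(c, j)) · h(c, c · j) · h(l, c) · h(l, l) · j · l, h(c · g(c · l, h(l, c)) · g(j, l) · h(h(c, j), l) · j · l, j))
Sort arguments:  g(c · g(g(l, j), h(c, j)) · h(c, c · j) · h(l, c) · h(l, l) · j · l, h(c · g(c · l, h(l, c)) · g(j, l) · h(h(c, j), l) · j · l, j)) · l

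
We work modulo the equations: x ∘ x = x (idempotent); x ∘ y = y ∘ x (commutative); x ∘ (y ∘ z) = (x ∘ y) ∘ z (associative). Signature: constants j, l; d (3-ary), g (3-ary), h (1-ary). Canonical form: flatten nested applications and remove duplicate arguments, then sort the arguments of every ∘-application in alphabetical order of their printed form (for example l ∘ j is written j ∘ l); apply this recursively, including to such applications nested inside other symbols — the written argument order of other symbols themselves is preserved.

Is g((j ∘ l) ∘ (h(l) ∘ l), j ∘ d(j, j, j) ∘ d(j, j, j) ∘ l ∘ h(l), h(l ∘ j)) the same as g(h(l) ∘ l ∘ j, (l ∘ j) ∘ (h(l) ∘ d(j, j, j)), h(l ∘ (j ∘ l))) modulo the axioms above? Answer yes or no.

Answer: yes — both canonical forms are g(h(l) ∘ j ∘ l, d(j, j, j) ∘ h(l) ∘ j ∘ l, h(j ∘ l))

Derivation:
Left:  g((j ∘ l) ∘ (h(l) ∘ l), j ∘ d(j, j, j) ∘ d(j, j, j) ∘ l ∘ h(l), h(l ∘ j))
  Work inside:  j ∘ d(j, j, j) ∘ d(j, j, j) ∘ l ∘ h(l)
  Deduplicate:  drop duplicate d(j, j, j)
  Order the arguments:  d(j, j, j) ∘ h(l) ∘ j ∘ l
  Put back:  g(h(l) ∘ j ∘ l, d(j, j, j) ∘ h(l) ∘ j ∘ l, h(j ∘ l))
Right:  g(h(l) ∘ l ∘ j, (l ∘ j) ∘ (h(l) ∘ d(j, j, j)), h(l ∘ (j ∘ l)))
  Descend into:  (l ∘ j) ∘ (h(l) ∘ d(j, j, j))
  Un-nest:  l ∘ j ∘ h(l) ∘ d(j, j, j)
  Sort arguments:  d(j, j, j) ∘ h(l) ∘ j ∘ l
  Put back:  g(h(l) ∘ j ∘ l, d(j, j, j) ∘ h(l) ∘ j ∘ l, h(j ∘ l))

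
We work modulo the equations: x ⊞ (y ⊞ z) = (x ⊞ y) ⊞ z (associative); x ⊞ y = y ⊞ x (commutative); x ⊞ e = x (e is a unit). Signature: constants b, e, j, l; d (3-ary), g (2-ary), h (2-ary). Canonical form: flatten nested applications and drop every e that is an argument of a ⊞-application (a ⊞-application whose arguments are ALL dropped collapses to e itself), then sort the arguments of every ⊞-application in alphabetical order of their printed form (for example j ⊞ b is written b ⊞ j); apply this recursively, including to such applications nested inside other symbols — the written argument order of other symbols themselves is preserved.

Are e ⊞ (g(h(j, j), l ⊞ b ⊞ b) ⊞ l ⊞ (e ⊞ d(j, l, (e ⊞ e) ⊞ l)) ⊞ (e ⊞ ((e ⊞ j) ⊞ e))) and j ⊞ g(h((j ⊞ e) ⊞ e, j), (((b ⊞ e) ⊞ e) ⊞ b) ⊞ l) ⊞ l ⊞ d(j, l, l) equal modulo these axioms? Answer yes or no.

Answer: yes — both canonical forms are d(j, l, l) ⊞ g(h(j, j), b ⊞ b ⊞ l) ⊞ j ⊞ l

Derivation:
Left:  e ⊞ (g(h(j, j), l ⊞ b ⊞ b) ⊞ l ⊞ (e ⊞ d(j, l, (e ⊞ e) ⊞ l)) ⊞ (e ⊞ ((e ⊞ j) ⊞ e)))
  Un-nest:  e ⊞ g(h(j, j), l ⊞ b ⊞ b) ⊞ l ⊞ e ⊞ d(j, l, (e ⊞ e) ⊞ l) ⊞ e ⊞ e ⊞ j ⊞ e
  Inside:  g(h(j, j), l ⊞ b ⊞ b)  →  g(h(j, j), b ⊞ b ⊞ l)
  Simplify inside:  d(j, l, (e ⊞ e) ⊞ l)  →  d(j, l, l)
  Drop the unit:  drop e (×5)
  Order the arguments:  d(j, l, l) ⊞ g(h(j, j), b ⊞ b ⊞ l) ⊞ j ⊞ l
Right:  j ⊞ g(h((j ⊞ e) ⊞ e, j), (((b ⊞ e) ⊞ e) ⊞ b) ⊞ l) ⊞ l ⊞ d(j, l, l)
  Canonicalize subterm:  g(h((j ⊞ e) ⊞ e, j), (((b ⊞ e) ⊞ e) ⊞ b) ⊞ l)  →  g(h(j, j), b ⊞ b ⊞ l)
  Sort:  d(j, l, l) ⊞ g(h(j, j), b ⊞ b ⊞ l) ⊞ j ⊞ l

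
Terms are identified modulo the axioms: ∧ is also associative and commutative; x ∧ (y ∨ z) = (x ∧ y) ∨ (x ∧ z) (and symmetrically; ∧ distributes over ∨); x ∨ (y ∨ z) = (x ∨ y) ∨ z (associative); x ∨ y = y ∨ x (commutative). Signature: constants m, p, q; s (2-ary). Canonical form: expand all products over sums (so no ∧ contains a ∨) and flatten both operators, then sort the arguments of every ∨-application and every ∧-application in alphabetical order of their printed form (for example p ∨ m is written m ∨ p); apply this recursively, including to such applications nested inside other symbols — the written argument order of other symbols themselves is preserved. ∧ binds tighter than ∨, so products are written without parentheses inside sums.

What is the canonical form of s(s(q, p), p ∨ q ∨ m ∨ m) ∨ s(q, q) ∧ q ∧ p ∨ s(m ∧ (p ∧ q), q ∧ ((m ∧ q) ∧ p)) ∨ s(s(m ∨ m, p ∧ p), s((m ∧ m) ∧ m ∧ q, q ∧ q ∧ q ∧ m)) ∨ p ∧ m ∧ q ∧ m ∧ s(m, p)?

Answer: m ∧ m ∧ p ∧ q ∧ s(m, p) ∨ p ∧ q ∧ s(q, q) ∨ s(m ∧ p ∧ q, m ∧ p ∧ q ∧ q) ∨ s(s(m ∨ m, p ∧ p), s(m ∧ m ∧ m ∧ q, m ∧ q ∧ q ∧ q)) ∨ s(s(q, p), m ∨ m ∨ p ∨ q)

Derivation:
Un-nest:  s(s(q, p), m ∨ m ∨ p ∨ q) ∨ p ∧ q ∧ s(q, q) ∨ s(m ∧ p ∧ q, m ∧ p ∧ q ∧ q) ∨ s(s(m ∨ m, p ∧ p), s(m ∧ m ∧ m ∧ q, m ∧ q ∧ q ∧ q)) ∨ m ∧ m ∧ p ∧ q ∧ s(m, p)
Sort:  m ∧ m ∧ p ∧ q ∧ s(m, p) ∨ p ∧ q ∧ s(q, q) ∨ s(m ∧ p ∧ q, m ∧ p ∧ q ∧ q) ∨ s(s(m ∨ m, p ∧ p), s(m ∧ m ∧ m ∧ q, m ∧ q ∧ q ∧ q)) ∨ s(s(q, p), m ∨ m ∨ p ∨ q)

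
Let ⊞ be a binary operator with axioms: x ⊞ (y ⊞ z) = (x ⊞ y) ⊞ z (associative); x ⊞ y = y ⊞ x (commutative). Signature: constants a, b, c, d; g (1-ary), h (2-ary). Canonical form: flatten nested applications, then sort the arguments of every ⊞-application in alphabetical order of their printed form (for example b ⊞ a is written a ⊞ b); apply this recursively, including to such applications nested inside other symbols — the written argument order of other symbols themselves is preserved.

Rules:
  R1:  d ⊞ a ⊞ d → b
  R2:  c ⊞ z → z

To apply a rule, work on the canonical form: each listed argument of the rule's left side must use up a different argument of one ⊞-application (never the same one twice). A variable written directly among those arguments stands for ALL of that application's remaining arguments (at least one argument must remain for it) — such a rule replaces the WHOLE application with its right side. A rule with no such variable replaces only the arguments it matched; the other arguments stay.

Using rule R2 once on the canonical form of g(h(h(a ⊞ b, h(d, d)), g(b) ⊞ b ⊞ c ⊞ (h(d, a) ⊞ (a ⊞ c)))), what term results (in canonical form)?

Answer: g(h(h(a ⊞ b, h(d, d)), a ⊞ b ⊞ c ⊞ g(b) ⊞ h(d, a)))

Derivation:
Canonical form:  g(h(h(a ⊞ b, h(d, d)), a ⊞ b ⊞ c ⊞ c ⊞ g(b) ⊞ h(d, a)))
Apply R2:  consuming c;  z := a ⊞ b ⊞ c ⊞ g(b) ⊞ h(d, a)
The variable takes the whole remainder — replace the entire application.
Giving:  g(h(h(a ⊞ b, h(d, d)), a ⊞ b ⊞ c ⊞ g(b) ⊞ h(d, a)))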